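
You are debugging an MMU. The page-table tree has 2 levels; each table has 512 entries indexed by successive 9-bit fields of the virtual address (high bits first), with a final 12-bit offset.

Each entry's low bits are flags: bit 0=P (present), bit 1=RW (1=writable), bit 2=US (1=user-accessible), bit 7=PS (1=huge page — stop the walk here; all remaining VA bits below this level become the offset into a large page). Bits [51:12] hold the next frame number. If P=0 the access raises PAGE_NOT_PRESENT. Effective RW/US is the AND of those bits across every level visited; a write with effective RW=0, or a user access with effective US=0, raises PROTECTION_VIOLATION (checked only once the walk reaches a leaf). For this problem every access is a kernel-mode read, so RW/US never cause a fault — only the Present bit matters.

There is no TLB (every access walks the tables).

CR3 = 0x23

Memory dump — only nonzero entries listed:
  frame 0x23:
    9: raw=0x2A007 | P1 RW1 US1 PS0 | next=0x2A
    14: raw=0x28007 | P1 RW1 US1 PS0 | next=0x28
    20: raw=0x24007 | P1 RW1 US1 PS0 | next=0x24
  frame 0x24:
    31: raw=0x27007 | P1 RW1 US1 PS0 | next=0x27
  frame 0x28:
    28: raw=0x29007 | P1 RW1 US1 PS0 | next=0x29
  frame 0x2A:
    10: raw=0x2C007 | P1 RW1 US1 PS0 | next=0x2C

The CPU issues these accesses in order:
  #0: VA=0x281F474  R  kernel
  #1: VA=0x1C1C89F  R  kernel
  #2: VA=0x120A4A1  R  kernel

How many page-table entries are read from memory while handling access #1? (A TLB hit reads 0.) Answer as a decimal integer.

Trace:
#0 VA=0x281F474 (r,kernel):
  L0: frame=0x23 idx=20 entry=0x24007 [P=1 RW=1 US=1 PS=0]
  L1: frame=0x24 idx=31 entry=0x27007 [P=1 RW=1 US=1 PS=0]
  → PA=0x27474  (2 entries read)
#1 VA=0x1C1C89F (r,kernel):
  L0: frame=0x23 idx=14 entry=0x28007 [P=1 RW=1 US=1 PS=0]
  L1: frame=0x28 idx=28 entry=0x29007 [P=1 RW=1 US=1 PS=0]
  → PA=0x2989F  (2 entries read)
#2 VA=0x120A4A1 (r,kernel):
  L0: frame=0x23 idx=9 entry=0x2A007 [P=1 RW=1 US=1 PS=0]
  L1: frame=0x2A idx=10 entry=0x2C007 [P=1 RW=1 US=1 PS=0]
  → PA=0x2C4A1  (2 entries read)

Entries read for #1: 2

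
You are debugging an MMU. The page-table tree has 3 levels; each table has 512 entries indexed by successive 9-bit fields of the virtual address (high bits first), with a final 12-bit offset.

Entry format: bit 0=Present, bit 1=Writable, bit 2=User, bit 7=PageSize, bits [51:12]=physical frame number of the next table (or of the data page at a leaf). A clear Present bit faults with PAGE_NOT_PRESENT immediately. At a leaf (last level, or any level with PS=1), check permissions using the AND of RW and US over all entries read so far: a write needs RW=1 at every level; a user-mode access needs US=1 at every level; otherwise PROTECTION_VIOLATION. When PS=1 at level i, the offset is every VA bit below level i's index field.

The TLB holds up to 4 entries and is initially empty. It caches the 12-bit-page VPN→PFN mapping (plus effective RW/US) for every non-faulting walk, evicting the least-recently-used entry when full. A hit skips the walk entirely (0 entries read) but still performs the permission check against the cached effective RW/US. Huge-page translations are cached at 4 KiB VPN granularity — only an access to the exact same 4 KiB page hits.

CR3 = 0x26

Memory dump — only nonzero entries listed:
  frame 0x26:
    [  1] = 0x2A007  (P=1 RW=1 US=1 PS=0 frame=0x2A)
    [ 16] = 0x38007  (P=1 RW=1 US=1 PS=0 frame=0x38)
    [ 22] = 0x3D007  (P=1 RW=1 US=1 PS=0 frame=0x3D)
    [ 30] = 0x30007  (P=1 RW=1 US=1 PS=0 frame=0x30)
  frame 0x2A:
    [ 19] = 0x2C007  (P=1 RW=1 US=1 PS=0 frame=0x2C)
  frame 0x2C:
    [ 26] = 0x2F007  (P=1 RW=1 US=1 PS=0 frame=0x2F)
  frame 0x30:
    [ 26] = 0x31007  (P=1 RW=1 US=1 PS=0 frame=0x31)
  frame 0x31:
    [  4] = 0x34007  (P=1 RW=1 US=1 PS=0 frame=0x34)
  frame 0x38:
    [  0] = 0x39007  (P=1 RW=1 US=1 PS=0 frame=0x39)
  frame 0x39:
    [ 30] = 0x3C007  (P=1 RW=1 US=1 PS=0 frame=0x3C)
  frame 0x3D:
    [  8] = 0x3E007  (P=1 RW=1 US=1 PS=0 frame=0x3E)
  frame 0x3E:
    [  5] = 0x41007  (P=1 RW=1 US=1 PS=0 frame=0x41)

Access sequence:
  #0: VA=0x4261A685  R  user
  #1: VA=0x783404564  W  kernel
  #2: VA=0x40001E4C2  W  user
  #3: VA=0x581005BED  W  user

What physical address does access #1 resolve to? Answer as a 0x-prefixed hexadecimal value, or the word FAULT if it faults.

Trace:
#0 VA=0x4261A685 (r,user):
  L0 @0x26[1] → 0x2A007  P=1,RW=1,US=1,PS=0
  L1 @0x2A[19] → 0x2C007  P=1,RW=1,US=1,PS=0
  L2 @0x2C[26] → 0x2F007  P=1,RW=1,US=1,PS=0
  ⇒ phys 0x2F685  [3 reads]
#1 VA=0x783404564 (w,kernel):
  L0 @0x26[30] → 0x30007  P=1,RW=1,US=1,PS=0
  L1 @0x30[26] → 0x31007  P=1,RW=1,US=1,PS=0
  L2 @0x31[4] → 0x34007  P=1,RW=1,US=1,PS=0
  ⇒ phys 0x34564  [3 reads]
#2 VA=0x40001E4C2 (w,user):
  L0 @0x26[16] → 0x38007  P=1,RW=1,US=1,PS=0
  L1 @0x38[0] → 0x39007  P=1,RW=1,US=1,PS=0
  L2 @0x39[30] → 0x3C007  P=1,RW=1,US=1,PS=0
  ⇒ phys 0x3C4C2  [3 reads]
#3 VA=0x581005BED (w,user):
  L0 @0x26[22] → 0x3D007  P=1,RW=1,US=1,PS=0
  L1 @0x3D[8] → 0x3E007  P=1,RW=1,US=1,PS=0
  L2 @0x3E[5] → 0x41007  P=1,RW=1,US=1,PS=0
  ⇒ phys 0x41BED  [3 reads]

Access #1 PA: 0x34564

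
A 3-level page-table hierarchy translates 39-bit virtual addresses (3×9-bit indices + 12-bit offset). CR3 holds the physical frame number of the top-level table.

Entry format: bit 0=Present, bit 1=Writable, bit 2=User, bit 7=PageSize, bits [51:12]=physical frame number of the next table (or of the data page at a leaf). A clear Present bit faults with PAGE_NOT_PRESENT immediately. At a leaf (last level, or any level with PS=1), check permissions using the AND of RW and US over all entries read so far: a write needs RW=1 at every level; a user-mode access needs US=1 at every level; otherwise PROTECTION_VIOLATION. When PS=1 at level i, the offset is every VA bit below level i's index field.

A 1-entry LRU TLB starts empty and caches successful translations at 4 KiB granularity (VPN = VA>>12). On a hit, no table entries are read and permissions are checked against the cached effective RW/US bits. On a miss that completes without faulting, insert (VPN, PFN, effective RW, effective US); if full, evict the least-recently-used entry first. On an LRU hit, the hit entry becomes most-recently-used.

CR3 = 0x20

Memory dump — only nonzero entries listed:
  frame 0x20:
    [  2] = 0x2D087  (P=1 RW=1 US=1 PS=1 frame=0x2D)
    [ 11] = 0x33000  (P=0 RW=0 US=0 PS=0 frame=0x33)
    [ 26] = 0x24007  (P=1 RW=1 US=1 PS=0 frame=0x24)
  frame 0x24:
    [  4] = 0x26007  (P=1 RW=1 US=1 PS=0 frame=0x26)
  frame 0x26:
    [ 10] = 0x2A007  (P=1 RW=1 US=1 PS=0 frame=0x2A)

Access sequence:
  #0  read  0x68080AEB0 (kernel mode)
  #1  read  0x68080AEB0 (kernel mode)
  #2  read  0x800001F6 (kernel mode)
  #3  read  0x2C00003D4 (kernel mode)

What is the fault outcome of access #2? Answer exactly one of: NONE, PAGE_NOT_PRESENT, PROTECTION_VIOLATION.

Per-access translation:
#0 VA=0x68080AEB0 (r,kernel):
  [0] read 0x20 idx=26: raw=0x24007 flags P=1 W=1 U=1 S=0
  [1] read 0x24 idx=4: raw=0x26007 flags P=1 W=1 U=1 S=0
  [2] read 0x26 idx=10: raw=0x2A007 flags P=1 W=1 U=1 S=0
  ✓ 0x2AEB0  — 3 lookups
#1 VA=0x68080AEB0 (r,kernel):
  TLB hit vpn=0x68080A → PA=0x2AEB0
#2 VA=0x800001F6 (r,kernel):
  [0] read 0x20 idx=2: raw=0x2D087 flags P=1 W=1 U=1 S=1
  ✓ 0x2D1F6 (huge @L0)  — 1 lookups
#3 VA=0x2C00003D4 (r,kernel):
  [0] read 0x20 idx=11: raw=0x33000 flags P=0 W=0 U=0 S=0
  ⇒ fault: PAGE_NOT_PRESENT  — 1 lookups

Access #2 fault: NONE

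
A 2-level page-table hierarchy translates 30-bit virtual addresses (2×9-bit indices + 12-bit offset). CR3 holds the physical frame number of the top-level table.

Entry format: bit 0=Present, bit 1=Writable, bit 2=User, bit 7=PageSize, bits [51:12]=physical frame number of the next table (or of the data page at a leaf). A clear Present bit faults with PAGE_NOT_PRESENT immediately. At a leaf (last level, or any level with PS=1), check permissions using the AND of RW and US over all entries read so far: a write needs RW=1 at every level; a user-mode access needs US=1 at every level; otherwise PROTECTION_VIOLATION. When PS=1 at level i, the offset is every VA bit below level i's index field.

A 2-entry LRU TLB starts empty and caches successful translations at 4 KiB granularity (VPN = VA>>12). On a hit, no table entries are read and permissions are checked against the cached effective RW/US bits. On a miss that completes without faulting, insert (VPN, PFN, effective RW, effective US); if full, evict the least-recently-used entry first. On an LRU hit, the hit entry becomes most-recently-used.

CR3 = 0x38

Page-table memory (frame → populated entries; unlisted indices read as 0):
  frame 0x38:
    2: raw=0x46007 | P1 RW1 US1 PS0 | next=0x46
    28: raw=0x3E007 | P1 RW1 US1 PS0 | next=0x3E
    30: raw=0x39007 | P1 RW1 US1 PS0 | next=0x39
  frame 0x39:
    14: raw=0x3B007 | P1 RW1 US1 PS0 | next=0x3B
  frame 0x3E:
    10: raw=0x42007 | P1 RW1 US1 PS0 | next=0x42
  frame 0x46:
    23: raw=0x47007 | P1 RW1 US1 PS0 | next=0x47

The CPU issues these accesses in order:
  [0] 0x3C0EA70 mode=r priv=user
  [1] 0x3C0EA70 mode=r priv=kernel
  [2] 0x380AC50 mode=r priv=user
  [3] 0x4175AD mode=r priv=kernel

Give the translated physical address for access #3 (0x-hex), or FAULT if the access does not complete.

Per-access translation:
#0 VA=0x3C0EA70 (r,user):
  [0] read 0x38 idx=30: raw=0x39007 flags P=1 W=1 U=1 S=0
  [1] read 0x39 idx=14: raw=0x3B007 flags P=1 W=1 U=1 S=0
  ⇒ phys 0x3BA70  [2 reads]
#1 VA=0x3C0EA70 (r,kernel):
  TLB hit vpn=0x3C0E → PA=0x3BA70
#2 VA=0x380AC50 (r,user):
  [0] read 0x38 idx=28: raw=0x3E007 flags P=1 W=1 U=1 S=0
  [1] read 0x3E idx=10: raw=0x42007 flags P=1 W=1 U=1 S=0
  ⇒ phys 0x42C50  [2 reads]
#3 VA=0x4175AD (r,kernel):
  [0] read 0x38 idx=2: raw=0x46007 flags P=1 W=1 U=1 S=0
  [1] read 0x46 idx=23: raw=0x47007 flags P=1 W=1 U=1 S=0
  ⇒ phys 0x475AD  [2 reads]

Access #3 PA: 0x475AD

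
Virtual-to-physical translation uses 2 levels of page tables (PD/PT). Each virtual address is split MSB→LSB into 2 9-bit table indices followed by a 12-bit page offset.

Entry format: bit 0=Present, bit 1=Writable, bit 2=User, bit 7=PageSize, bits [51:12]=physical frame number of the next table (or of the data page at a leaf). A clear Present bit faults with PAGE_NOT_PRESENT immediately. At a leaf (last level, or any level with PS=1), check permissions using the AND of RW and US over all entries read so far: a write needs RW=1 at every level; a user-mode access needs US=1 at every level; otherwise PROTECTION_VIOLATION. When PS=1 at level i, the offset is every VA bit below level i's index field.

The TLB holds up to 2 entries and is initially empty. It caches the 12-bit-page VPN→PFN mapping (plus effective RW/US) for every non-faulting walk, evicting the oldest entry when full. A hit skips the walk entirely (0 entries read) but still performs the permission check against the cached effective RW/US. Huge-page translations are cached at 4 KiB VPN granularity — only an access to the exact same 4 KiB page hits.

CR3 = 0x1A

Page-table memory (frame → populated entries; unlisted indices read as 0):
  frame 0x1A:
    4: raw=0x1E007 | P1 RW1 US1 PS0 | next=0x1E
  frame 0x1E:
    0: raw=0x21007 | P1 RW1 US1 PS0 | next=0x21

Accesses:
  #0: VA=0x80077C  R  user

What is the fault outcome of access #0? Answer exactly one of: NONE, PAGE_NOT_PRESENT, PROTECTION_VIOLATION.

Trace:
#0 VA=0x80077C (r,user):
  [0] read 0x1A idx=4: raw=0x1E007 flags P=1 W=1 U=1 S=0
  [1] read 0x1E idx=0: raw=0x21007 flags P=1 W=1 U=1 S=0
  ⇒ phys 0x2177C  [2 reads]

Access #0 fault: NONE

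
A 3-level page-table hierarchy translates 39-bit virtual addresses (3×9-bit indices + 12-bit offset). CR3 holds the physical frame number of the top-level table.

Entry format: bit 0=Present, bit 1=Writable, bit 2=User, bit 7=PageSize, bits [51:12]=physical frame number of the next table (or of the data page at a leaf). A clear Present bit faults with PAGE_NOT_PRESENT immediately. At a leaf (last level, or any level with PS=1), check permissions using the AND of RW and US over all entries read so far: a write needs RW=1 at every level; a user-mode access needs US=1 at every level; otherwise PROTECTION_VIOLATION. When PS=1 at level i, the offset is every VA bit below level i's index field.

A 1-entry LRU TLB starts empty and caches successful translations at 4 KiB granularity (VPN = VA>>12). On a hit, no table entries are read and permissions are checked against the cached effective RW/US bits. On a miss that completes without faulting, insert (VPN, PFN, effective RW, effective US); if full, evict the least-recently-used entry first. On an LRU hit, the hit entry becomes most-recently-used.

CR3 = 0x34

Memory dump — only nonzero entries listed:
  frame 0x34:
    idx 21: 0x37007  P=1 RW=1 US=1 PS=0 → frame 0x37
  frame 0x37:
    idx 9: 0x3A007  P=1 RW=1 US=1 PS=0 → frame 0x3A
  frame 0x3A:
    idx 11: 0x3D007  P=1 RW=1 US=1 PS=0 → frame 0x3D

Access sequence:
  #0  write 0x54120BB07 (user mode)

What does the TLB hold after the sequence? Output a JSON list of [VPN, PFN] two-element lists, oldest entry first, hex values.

Per-access translation:
#0 VA=0x54120BB07 (w,user):
  lvl0: tbl 0x34, slot 21 ⇒ 0x37007 (P1/RW1/US1/PS0)
  lvl1: tbl 0x37, slot 9 ⇒ 0x3A007 (P1/RW1/US1/PS0)
  lvl2: tbl 0x3A, slot 11 ⇒ 0x3D007 (P1/RW1/US1/PS0)
  ✓ 0x3DB07  — 3 lookups

TLB: [["0x54120B", "0x3D"]]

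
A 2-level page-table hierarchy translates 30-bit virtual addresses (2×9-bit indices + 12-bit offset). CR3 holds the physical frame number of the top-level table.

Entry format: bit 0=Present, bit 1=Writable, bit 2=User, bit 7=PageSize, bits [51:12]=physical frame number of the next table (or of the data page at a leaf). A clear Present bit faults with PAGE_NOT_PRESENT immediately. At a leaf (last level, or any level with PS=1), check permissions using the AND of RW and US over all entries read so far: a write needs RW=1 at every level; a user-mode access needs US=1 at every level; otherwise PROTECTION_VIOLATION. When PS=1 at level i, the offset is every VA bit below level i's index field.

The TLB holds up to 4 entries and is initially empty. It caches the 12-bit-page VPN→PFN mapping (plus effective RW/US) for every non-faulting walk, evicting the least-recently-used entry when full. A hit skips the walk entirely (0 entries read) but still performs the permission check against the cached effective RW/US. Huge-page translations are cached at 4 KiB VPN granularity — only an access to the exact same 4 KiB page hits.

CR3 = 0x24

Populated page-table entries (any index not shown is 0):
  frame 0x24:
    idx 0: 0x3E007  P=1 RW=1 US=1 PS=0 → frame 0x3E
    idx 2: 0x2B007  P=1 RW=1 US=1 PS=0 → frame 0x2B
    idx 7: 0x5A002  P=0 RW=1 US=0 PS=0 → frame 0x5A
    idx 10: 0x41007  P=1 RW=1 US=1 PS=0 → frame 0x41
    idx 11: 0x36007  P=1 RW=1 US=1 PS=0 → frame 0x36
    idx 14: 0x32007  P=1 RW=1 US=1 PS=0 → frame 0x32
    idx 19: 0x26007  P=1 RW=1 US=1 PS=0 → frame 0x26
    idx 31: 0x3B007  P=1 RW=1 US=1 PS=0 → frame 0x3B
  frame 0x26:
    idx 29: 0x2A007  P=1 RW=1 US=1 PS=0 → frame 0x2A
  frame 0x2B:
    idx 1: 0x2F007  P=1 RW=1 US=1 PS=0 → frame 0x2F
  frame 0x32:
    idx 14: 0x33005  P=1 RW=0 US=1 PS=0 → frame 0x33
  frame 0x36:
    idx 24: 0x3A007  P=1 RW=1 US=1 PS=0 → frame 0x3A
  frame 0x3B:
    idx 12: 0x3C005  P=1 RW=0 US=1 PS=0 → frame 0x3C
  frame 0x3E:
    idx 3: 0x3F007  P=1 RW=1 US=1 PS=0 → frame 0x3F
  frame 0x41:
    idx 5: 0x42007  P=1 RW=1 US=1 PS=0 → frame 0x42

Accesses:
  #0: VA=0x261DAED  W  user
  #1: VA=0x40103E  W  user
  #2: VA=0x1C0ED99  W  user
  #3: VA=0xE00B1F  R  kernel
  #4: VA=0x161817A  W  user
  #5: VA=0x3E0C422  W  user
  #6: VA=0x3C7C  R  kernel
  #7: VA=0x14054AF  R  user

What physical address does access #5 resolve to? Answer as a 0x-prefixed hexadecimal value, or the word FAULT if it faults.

Trace:
#0 VA=0x261DAED (w,user):
  L0 @0x24[19] → 0x26007  P=1,RW=1,US=1,PS=0
  L1 @0x26[29] → 0x2A007  P=1,RW=1,US=1,PS=0
  ⇒ phys 0x2AAED  [2 reads]
#1 VA=0x40103E (w,user):
  L0 @0x24[2] → 0x2B007  P=1,RW=1,US=1,PS=0
  L1 @0x2B[1] → 0x2F007  P=1,RW=1,US=1,PS=0
  ⇒ phys 0x2F03E  [2 reads]
#2 VA=0x1C0ED99 (w,user):
  L0 @0x24[14] → 0x32007  P=1,RW=1,US=1,PS=0
  L1 @0x32[14] → 0x33005  P=1,RW=0,US=1,PS=0
  ⇒ fault: PROTECTION_VIOLATION  — 2 lookups
#3 VA=0xE00B1F (r,kernel):
  L0 @0x24[7] → 0x5A002  P=0,RW=1,US=0,PS=0
  ⇒ fault: PAGE_NOT_PRESENT  — 1 lookups
#4 VA=0x161817A (w,user):
  L0 @0x24[11] → 0x36007  P=1,RW=1,US=1,PS=0
  L1 @0x36[24] → 0x3A007  P=1,RW=1,US=1,PS=0
  ⇒ phys 0x3A17A  [2 reads]
#5 VA=0x3E0C422 (w,user):
  L0 @0x24[31] → 0x3B007  P=1,RW=1,US=1,PS=0
  L1 @0x3B[12] → 0x3C005  P=1,RW=0,US=1,PS=0
  ⇒ fault: PROTECTION_VIOLATION  — 2 lookups
#6 VA=0x3C7C (r,kernel):
  L0 @0x24[0] → 0x3E007  P=1,RW=1,US=1,PS=0
  L1 @0x3E[3] → 0x3F007  P=1,RW=1,US=1,PS=0
  ⇒ phys 0x3FC7C  [2 reads]
#7 VA=0x14054AF (r,user):
  L0 @0x24[10] → 0x41007  P=1,RW=1,US=1,PS=0
  L1 @0x41[5] → 0x42007  P=1,RW=1,US=1,PS=0
  ⇒ phys 0x424AF  [2 reads]

Access #5 PA: FAULT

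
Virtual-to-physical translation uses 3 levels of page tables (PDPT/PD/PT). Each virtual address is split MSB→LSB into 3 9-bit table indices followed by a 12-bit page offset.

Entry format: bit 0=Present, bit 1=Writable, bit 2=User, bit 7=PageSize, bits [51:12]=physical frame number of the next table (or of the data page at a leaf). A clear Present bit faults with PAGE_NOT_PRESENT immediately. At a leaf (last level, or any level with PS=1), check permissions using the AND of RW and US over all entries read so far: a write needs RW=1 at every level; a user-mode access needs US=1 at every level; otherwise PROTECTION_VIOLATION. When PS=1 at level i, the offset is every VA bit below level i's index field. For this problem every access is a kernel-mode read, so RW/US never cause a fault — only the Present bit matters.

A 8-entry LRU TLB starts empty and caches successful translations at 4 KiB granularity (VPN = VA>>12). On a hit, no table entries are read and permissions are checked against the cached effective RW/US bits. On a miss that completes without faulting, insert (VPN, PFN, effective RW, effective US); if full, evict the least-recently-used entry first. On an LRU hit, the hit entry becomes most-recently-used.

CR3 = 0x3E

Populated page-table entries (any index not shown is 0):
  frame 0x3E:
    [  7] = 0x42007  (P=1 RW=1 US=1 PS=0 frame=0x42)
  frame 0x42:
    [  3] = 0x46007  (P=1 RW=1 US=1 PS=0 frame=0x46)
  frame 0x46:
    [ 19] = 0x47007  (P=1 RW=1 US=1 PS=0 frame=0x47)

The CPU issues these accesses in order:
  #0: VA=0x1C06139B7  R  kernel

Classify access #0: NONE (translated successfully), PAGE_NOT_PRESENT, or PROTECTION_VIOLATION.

Walk each access:
#0 VA=0x1C06139B7 (r,kernel):
  [0] read 0x3E idx=7: raw=0x42007 flags P=1 W=1 U=1 S=0
  [1] read 0x42 idx=3: raw=0x46007 flags P=1 W=1 U=1 S=0
  [2] read 0x46 idx=19: raw=0x47007 flags P=1 W=1 U=1 S=0
  ✓ 0x479B7  — 3 lookups

Access #0 fault: NONE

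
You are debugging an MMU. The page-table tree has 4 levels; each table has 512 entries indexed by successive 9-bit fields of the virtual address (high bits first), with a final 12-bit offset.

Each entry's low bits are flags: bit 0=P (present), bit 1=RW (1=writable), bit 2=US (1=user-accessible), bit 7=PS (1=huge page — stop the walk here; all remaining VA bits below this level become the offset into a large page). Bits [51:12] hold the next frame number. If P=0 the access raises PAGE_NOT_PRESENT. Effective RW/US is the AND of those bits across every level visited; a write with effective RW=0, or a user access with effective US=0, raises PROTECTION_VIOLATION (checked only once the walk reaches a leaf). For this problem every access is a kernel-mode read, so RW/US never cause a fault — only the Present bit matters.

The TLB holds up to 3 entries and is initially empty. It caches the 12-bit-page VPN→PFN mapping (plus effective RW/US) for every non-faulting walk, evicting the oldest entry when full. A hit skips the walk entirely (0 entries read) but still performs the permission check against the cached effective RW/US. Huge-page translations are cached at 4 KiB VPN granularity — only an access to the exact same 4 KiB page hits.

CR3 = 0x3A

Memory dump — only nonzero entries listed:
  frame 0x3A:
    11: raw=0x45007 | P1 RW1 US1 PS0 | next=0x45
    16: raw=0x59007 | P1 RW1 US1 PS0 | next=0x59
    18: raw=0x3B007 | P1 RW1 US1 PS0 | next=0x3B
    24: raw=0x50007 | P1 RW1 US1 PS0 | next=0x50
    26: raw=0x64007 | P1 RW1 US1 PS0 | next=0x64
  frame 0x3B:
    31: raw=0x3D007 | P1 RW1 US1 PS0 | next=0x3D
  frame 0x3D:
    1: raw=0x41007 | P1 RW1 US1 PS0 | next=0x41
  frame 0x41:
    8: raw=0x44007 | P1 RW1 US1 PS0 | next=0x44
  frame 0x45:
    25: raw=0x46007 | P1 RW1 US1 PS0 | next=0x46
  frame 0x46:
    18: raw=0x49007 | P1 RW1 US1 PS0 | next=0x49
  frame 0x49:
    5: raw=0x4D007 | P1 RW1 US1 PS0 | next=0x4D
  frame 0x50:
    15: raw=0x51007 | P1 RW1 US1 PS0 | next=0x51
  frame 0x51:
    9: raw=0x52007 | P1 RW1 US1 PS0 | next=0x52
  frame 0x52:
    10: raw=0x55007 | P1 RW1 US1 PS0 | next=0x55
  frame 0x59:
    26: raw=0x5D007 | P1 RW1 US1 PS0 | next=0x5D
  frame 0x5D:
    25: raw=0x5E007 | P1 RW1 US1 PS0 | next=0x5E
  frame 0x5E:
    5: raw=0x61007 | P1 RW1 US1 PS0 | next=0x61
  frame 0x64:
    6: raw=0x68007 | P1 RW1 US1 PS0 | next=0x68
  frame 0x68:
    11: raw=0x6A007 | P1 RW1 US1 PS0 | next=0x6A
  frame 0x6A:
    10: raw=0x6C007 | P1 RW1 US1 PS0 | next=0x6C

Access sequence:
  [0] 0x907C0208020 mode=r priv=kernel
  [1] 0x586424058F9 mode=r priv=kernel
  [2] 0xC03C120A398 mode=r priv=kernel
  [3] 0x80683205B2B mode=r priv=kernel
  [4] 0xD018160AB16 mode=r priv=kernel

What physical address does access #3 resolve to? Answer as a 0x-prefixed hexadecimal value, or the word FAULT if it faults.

Per-access translation:
#0 VA=0x907C0208020 (r,kernel):
  L0: frame=0x3A idx=18 entry=0x3B007 [P=1 RW=1 US=1 PS=0]
  L1: frame=0x3B idx=31 entry=0x3D007 [P=1 RW=1 US=1 PS=0]
  L2: frame=0x3D idx=1 entry=0x41007 [P=1 RW=1 US=1 PS=0]
  L3: frame=0x41 idx=8 entry=0x44007 [P=1 RW=1 US=1 PS=0]
  ⇒ phys 0x44020  [4 reads]
#1 VA=0x586424058F9 (r,kernel):
  L0: frame=0x3A idx=11 entry=0x45007 [P=1 RW=1 US=1 PS=0]
  L1: frame=0x45 idx=25 entry=0x46007 [P=1 RW=1 US=1 PS=0]
  L2: frame=0x46 idx=18 entry=0x49007 [P=1 RW=1 US=1 PS=0]
  L3: frame=0x49 idx=5 entry=0x4D007 [P=1 RW=1 US=1 PS=0]
  ⇒ phys 0x4D8F9  [4 reads]
#2 VA=0xC03C120A398 (r,kernel):
  L0: frame=0x3A idx=24 entry=0x50007 [P=1 RW=1 US=1 PS=0]
  L1: frame=0x50 idx=15 entry=0x51007 [P=1 RW=1 US=1 PS=0]
  L2: frame=0x51 idx=9 entry=0x52007 [P=1 RW=1 US=1 PS=0]
  L3: frame=0x52 idx=10 entry=0x55007 [P=1 RW=1 US=1 PS=0]
  ⇒ phys 0x55398  [4 reads]
#3 VA=0x80683205B2B (r,kernel):
  L0: frame=0x3A idx=16 entry=0x59007 [P=1 RW=1 US=1 PS=0]
  L1: frame=0x59 idx=26 entry=0x5D007 [P=1 RW=1 US=1 PS=0]
  L2: frame=0x5D idx=25 entry=0x5E007 [P=1 RW=1 US=1 PS=0]
  L3: frame=0x5E idx=5 entry=0x61007 [P=1 RW=1 US=1 PS=0]
  ⇒ phys 0x61B2B  [4 reads]
#4 VA=0xD018160AB16 (r,kernel):
  L0: frame=0x3A idx=26 entry=0x64007 [P=1 RW=1 US=1 PS=0]
  L1: frame=0x64 idx=6 entry=0x68007 [P=1 RW=1 US=1 PS=0]
  L2: frame=0x68 idx=11 entry=0x6A007 [P=1 RW=1 US=1 PS=0]
  L3: frame=0x6A idx=10 entry=0x6C007 [P=1 RW=1 US=1 PS=0]
  ⇒ phys 0x6CB16  [4 reads]

Access #3 PA: 0x61B2B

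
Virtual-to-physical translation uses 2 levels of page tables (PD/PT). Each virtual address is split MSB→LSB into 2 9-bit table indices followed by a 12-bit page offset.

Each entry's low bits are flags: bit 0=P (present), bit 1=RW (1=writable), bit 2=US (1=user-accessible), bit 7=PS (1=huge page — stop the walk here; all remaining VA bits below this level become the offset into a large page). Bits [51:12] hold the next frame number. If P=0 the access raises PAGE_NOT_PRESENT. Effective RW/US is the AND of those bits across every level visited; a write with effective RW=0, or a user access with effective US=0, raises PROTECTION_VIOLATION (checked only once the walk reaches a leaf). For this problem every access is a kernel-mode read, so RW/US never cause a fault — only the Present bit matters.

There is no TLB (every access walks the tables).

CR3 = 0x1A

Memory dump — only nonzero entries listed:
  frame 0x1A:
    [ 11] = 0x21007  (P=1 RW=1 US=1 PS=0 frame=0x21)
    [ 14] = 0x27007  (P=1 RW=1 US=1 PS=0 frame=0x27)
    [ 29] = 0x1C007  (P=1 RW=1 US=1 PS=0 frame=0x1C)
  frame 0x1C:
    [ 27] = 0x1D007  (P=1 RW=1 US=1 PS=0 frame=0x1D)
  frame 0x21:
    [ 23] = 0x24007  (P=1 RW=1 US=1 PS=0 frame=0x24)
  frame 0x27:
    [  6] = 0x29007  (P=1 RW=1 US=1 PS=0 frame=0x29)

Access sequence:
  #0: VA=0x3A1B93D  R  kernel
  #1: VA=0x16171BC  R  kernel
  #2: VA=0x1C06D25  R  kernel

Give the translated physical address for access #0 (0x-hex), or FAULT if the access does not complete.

Per-access translation:
#0 VA=0x3A1B93D (r,kernel):
  L0 @0x1A[29] → 0x1C007  P=1,RW=1,US=1,PS=0
  L1 @0x1C[27] → 0x1D007  P=1,RW=1,US=1,PS=0
  ✓ 0x1D93D  — 2 lookups
#1 VA=0x16171BC (r,kernel):
  L0 @0x1A[11] → 0x21007  P=1,RW=1,US=1,PS=0
  L1 @0x21[23] → 0x24007  P=1,RW=1,US=1,PS=0
  ✓ 0x241BC  — 2 lookups
#2 VA=0x1C06D25 (r,kernel):
  L0 @0x1A[14] → 0x27007  P=1,RW=1,US=1,PS=0
  L1 @0x27[6] → 0x29007  P=1,RW=1,US=1,PS=0
  ✓ 0x29D25  — 2 lookups

Access #0 PA: 0x1D93D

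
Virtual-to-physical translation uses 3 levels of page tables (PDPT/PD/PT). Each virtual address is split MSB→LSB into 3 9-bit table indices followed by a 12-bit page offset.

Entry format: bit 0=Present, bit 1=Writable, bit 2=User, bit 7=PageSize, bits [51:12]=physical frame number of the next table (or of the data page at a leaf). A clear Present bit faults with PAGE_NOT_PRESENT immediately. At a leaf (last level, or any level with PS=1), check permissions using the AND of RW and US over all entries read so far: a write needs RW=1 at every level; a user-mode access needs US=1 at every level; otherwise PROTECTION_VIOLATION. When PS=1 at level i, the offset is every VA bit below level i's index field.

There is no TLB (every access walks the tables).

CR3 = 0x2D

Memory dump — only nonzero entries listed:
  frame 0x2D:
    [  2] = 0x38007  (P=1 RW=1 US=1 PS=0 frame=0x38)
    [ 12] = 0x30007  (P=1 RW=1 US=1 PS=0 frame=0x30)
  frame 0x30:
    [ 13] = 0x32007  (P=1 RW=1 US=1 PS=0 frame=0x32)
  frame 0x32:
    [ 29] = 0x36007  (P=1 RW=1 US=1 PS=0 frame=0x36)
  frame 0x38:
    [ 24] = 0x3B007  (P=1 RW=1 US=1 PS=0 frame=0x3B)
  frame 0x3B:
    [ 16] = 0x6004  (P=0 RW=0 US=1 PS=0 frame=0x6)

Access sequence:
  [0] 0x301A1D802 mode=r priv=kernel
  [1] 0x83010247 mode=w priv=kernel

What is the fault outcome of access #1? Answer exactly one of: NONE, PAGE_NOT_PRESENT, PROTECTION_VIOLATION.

Per-access translation:
#0 VA=0x301A1D802 (r,kernel):
  lvl0: tbl 0x2D, slot 12 ⇒ 0x30007 (P1/RW1/US1/PS0)
  lvl1: tbl 0x30, slot 13 ⇒ 0x32007 (P1/RW1/US1/PS0)
  lvl2: tbl 0x32, slot 29 ⇒ 0x36007 (P1/RW1/US1/PS0)
  → PA=0x36802  (3 entries read)
#1 VA=0x83010247 (w,kernel):
  lvl0: tbl 0x2D, slot 2 ⇒ 0x38007 (P1/RW1/US1/PS0)
  lvl1: tbl 0x38, slot 24 ⇒ 0x3B007 (P1/RW1/US1/PS0)
  lvl2: tbl 0x3B, slot 16 ⇒ 0x6004 (P0/RW0/US1/PS0)
  → PAGE_NOT_PRESENT  (3 entries read)

Access #1 fault: PAGE_NOT_PRESENT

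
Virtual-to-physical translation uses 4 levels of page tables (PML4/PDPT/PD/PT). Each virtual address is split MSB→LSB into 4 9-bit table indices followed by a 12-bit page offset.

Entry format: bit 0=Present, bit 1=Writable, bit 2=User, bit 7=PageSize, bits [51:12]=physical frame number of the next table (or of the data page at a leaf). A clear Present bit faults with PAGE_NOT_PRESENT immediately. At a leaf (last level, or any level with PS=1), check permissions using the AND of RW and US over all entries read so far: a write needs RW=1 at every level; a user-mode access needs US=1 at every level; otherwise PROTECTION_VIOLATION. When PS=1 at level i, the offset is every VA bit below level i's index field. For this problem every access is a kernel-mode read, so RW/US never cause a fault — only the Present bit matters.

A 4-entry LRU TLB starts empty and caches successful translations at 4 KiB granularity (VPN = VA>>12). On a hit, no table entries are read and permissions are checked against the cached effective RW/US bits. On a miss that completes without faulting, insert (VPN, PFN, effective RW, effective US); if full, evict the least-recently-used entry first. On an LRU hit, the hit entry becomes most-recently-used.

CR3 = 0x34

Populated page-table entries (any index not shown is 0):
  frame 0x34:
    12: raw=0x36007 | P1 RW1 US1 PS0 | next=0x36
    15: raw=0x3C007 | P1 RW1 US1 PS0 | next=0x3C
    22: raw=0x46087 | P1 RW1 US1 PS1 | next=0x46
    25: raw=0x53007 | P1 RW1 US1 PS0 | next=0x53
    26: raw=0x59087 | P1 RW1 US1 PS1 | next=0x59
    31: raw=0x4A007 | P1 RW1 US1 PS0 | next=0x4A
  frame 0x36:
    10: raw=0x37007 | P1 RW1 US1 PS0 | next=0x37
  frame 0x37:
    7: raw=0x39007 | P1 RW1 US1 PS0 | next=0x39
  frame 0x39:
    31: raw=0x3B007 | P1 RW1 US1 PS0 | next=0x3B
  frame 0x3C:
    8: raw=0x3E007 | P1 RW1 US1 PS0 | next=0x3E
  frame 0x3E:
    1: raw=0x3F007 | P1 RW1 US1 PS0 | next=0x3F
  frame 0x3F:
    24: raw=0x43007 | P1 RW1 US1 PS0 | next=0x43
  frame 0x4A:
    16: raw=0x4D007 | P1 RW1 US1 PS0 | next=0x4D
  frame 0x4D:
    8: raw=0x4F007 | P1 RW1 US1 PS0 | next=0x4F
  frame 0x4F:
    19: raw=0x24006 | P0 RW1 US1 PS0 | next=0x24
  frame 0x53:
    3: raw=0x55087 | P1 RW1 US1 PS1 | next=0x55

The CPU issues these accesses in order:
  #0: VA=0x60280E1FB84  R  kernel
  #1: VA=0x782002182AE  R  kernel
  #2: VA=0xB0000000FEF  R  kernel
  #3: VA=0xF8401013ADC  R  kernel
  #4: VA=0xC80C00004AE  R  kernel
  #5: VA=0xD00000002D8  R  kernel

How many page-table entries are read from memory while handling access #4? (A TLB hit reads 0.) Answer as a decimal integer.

Trace:
#0 VA=0x60280E1FB84 (r,kernel):
  L0: frame=0x34 idx=12 entry=0x36007 [P=1 RW=1 US=1 PS=0]
  L1: frame=0x36 idx=10 entry=0x37007 [P=1 RW=1 US=1 PS=0]
  L2: frame=0x37 idx=7 entry=0x39007 [P=1 RW=1 US=1 PS=0]
  L3: frame=0x39 idx=31 entry=0x3B007 [P=1 RW=1 US=1 PS=0]
  → PA=0x3BB84  (4 entries read)
#1 VA=0x782002182AE (r,kernel):
  L0: frame=0x34 idx=15 entry=0x3C007 [P=1 RW=1 US=1 PS=0]
  L1: frame=0x3C idx=8 entry=0x3E007 [P=1 RW=1 US=1 PS=0]
  L2: frame=0x3E idx=1 entry=0x3F007 [P=1 RW=1 US=1 PS=0]
  L3: frame=0x3F idx=24 entry=0x43007 [P=1 RW=1 US=1 PS=0]
  → PA=0x432AE  (4 entries read)
#2 VA=0xB0000000FEF (r,kernel):
  L0: frame=0x34 idx=22 entry=0x46087 [P=1 RW=1 US=1 PS=1]
  → PA=0x46FEF (huge @L0)  (1 entries read)
#3 VA=0xF8401013ADC (r,kernel):
  L0: frame=0x34 idx=31 entry=0x4A007 [P=1 RW=1 US=1 PS=0]
  L1: frame=0x4A idx=16 entry=0x4D007 [P=1 RW=1 US=1 PS=0]
  L2: frame=0x4D idx=8 entry=0x4F007 [P=1 RW=1 US=1 PS=0]
  L3: frame=0x4F idx=19 entry=0x24006 [P=0 RW=1 US=1 PS=0]
  ⇒ fault: PAGE_NOT_PRESENT  — 4 lookups
#4 VA=0xC80C00004AE (r,kernel):
  L0: frame=0x34 idx=25 entry=0x53007 [P=1 RW=1 US=1 PS=0]
  L1: frame=0x53 idx=3 entry=0x55087 [P=1 RW=1 US=1 PS=1]
  → PA=0x554AE (huge @L1)  (2 entries read)
#5 VA=0xD00000002D8 (r,kernel):
  L0: frame=0x34 idx=26 entry=0x59087 [P=1 RW=1 US=1 PS=1]
  → PA=0x592D8 (huge @L0)  (1 entries read)

Entries read for #4: 2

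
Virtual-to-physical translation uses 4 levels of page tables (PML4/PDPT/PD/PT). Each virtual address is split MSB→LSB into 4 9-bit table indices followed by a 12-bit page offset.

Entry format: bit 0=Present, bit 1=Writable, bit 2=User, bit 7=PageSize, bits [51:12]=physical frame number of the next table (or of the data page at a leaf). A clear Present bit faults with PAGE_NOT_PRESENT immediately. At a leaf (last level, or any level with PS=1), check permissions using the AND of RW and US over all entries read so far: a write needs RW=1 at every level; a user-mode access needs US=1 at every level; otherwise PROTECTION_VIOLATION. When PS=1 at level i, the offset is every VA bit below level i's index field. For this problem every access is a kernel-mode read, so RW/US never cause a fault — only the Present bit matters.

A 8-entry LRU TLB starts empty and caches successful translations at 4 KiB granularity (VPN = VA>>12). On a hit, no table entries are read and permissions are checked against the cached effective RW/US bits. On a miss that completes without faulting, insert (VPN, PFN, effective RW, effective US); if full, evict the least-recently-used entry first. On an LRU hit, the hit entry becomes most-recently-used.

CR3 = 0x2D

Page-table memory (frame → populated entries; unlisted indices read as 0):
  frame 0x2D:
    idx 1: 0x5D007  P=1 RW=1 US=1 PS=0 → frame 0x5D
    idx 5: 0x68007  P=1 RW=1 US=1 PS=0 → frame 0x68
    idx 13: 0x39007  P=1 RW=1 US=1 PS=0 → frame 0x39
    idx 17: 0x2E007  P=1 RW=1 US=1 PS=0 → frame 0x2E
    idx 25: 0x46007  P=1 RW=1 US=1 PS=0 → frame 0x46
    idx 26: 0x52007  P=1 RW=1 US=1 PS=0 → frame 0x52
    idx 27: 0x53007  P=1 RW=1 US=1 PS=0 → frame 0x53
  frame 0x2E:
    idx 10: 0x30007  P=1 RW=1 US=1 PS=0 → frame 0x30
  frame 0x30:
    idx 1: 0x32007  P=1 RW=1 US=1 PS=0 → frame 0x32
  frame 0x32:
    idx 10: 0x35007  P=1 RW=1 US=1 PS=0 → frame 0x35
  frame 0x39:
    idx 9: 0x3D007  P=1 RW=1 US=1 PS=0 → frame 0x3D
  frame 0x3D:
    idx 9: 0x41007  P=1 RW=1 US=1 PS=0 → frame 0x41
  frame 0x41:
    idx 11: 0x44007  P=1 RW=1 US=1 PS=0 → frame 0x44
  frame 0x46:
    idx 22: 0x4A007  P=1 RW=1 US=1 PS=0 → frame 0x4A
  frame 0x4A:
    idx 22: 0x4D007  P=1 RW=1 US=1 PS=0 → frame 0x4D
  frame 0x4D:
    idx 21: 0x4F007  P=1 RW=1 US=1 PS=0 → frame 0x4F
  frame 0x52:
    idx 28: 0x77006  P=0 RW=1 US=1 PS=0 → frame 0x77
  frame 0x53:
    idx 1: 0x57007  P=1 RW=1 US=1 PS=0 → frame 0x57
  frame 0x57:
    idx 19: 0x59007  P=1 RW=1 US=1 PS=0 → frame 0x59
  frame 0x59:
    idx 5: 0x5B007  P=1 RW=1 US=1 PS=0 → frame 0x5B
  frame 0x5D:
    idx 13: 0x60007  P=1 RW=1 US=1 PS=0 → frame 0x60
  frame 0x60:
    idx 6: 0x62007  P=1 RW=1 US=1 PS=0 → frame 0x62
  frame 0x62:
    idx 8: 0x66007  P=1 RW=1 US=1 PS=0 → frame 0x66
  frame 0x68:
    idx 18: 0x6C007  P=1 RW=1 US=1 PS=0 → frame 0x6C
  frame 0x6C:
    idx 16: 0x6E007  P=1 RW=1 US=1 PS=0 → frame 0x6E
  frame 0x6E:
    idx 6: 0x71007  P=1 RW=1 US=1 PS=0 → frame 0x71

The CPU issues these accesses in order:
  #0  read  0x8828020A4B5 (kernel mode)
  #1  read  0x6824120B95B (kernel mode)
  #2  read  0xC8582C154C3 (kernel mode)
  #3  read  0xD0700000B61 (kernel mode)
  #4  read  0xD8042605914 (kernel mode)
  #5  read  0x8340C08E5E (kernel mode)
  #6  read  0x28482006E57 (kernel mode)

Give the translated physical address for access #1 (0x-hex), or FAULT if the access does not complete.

Trace:
#0 VA=0x8828020A4B5 (r,kernel):
  lvl0: tbl 0x2D, slot 17 ⇒ 0x2E007 (P1/RW1/US1/PS0)
  lvl1: tbl 0x2E, slot 10 ⇒ 0x30007 (P1/RW1/US1/PS0)
  lvl2: tbl 0x30, slot 1 ⇒ 0x32007 (P1/RW1/US1/PS0)
  lvl3: tbl 0x32, slot 10 ⇒ 0x35007 (P1/RW1/US1/PS0)
  ⇒ phys 0x354B5  [4 reads]
#1 VA=0x6824120B95B (r,kernel):
  lvl0: tbl 0x2D, slot 13 ⇒ 0x39007 (P1/RW1/US1/PS0)
  lvl1: tbl 0x39, slot 9 ⇒ 0x3D007 (P1/RW1/US1/PS0)
  lvl2: tbl 0x3D, slot 9 ⇒ 0x41007 (P1/RW1/US1/PS0)
  lvl3: tbl 0x41, slot 11 ⇒ 0x44007 (P1/RW1/US1/PS0)
  ⇒ phys 0x4495B  [4 reads]
#2 VA=0xC8582C154C3 (r,kernel):
  lvl0: tbl 0x2D, slot 25 ⇒ 0x46007 (P1/RW1/US1/PS0)
  lvl1: tbl 0x46, slot 22 ⇒ 0x4A007 (P1/RW1/US1/PS0)
  lvl2: tbl 0x4A, slot 22 ⇒ 0x4D007 (P1/RW1/US1/PS0)
  lvl3: tbl 0x4D, slot 21 ⇒ 0x4F007 (P1/RW1/US1/PS0)
  ⇒ phys 0x4F4C3  [4 reads]
#3 VA=0xD0700000B61 (r,kernel):
  lvl0: tbl 0x2D, slot 26 ⇒ 0x52007 (P1/RW1/US1/PS0)
  lvl1: tbl 0x52, slot 28 ⇒ 0x77006 (P0/RW1/US1/PS0)
  ✗ PAGE_NOT_PRESENT  [2 reads]
#4 VA=0xD8042605914 (r,kernel):
  lvl0: tbl 0x2D, slot 27 ⇒ 0x53007 (P1/RW1/US1/PS0)
  lvl1: tbl 0x53, slot 1 ⇒ 0x57007 (P1/RW1/US1/PS0)
  lvl2: tbl 0x57, slot 19 ⇒ 0x59007 (P1/RW1/US1/PS0)
  lvl3: tbl 0x59, slot 5 ⇒ 0x5B007 (P1/RW1/US1/PS0)
  ⇒ phys 0x5B914  [4 reads]
#5 VA=0x8340C08E5E (r,kernel):
  lvl0: tbl 0x2D, slot 1 ⇒ 0x5D007 (P1/RW1/US1/PS0)
  lvl1: tbl 0x5D, slot 13 ⇒ 0x60007 (P1/RW1/US1/PS0)
  lvl2: tbl 0x60, slot 6 ⇒ 0x62007 (P1/RW1/US1/PS0)
  lvl3: tbl 0x62, slot 8 ⇒ 0x66007 (P1/RW1/US1/PS0)
  ⇒ phys 0x66E5E  [4 reads]
#6 VA=0x28482006E57 (r,kernel):
  lvl0: tbl 0x2D, slot 5 ⇒ 0x68007 (P1/RW1/US1/PS0)
  lvl1: tbl 0x68, slot 18 ⇒ 0x6C007 (P1/RW1/US1/PS0)
  lvl2: tbl 0x6C, slot 16 ⇒ 0x6E007 (P1/RW1/US1/PS0)
  lvl3: tbl 0x6E, slot 6 ⇒ 0x71007 (P1/RW1/US1/PS0)
  ⇒ phys 0x71E57  [4 reads]

Access #1 PA: 0x4495B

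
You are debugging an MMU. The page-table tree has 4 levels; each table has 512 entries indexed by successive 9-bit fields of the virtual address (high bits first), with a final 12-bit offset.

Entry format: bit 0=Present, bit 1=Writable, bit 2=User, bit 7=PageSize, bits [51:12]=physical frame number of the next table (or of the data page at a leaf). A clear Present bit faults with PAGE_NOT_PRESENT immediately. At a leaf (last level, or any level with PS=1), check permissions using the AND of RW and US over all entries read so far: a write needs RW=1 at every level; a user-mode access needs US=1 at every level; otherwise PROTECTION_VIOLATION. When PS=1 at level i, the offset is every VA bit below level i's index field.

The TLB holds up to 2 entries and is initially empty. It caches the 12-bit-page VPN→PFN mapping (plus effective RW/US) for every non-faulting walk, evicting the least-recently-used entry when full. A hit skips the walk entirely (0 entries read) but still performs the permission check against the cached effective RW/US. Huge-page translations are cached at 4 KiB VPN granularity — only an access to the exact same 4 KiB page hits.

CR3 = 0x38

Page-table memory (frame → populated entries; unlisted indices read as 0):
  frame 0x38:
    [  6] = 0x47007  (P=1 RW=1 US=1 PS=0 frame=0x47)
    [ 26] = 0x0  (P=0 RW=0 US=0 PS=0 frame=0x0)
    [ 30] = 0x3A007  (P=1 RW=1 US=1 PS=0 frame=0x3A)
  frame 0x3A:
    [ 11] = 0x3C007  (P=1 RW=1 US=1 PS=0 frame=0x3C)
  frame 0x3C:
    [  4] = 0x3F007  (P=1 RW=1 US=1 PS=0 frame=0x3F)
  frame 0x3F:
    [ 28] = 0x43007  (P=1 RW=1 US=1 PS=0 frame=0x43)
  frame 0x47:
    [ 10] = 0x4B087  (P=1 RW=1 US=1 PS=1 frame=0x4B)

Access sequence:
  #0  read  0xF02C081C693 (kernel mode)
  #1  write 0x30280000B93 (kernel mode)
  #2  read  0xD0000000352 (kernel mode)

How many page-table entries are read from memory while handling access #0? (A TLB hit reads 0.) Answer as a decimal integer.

Walk each access:
#0 VA=0xF02C081C693 (r,kernel):
  L0 @0x38[30] → 0x3A007  P=1,RW=1,US=1,PS=0
  L1 @0x3A[11] → 0x3C007  P=1,RW=1,US=1,PS=0
  L2 @0x3C[4] → 0x3F007  P=1,RW=1,US=1,PS=0
  L3 @0x3F[28] → 0x43007  P=1,RW=1,US=1,PS=0
  ⇒ phys 0x43693  [4 reads]
#1 VA=0x30280000B93 (w,kernel):
  L0 @0x38[6] → 0x47007  P=1,RW=1,US=1,PS=0
  L1 @0x47[10] → 0x4B087  P=1,RW=1,US=1,PS=1
  ⇒ phys 0x4BB93 (huge @L1)  [2 reads]
#2 VA=0xD0000000352 (r,kernel):
  L0 @0x38[26] → 0x0  P=0,RW=0,US=0,PS=0
  ⇒ fault: PAGE_NOT_PRESENT  — 1 lookups

Entries read for #0: 4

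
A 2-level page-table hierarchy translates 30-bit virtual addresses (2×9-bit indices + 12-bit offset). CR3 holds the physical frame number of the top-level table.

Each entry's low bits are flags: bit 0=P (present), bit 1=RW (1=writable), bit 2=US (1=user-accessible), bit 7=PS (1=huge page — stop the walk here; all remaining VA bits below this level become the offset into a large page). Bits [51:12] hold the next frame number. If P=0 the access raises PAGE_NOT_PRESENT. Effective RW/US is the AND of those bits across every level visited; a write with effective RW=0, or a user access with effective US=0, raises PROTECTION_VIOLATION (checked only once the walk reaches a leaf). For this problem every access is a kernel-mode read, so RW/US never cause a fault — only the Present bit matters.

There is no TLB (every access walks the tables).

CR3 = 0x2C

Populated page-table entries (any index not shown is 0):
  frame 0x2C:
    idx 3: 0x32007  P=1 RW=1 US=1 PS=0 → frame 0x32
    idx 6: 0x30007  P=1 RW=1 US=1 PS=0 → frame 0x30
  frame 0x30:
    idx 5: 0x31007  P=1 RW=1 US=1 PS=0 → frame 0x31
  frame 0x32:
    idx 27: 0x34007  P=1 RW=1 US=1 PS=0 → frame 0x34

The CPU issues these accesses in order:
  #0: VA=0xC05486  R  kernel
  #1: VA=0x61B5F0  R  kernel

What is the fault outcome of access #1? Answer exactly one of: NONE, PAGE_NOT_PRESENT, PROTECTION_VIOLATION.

Trace:
#0 VA=0xC05486 (r,kernel):
  L0 @0x2C[6] → 0x30007  P=1,RW=1,US=1,PS=0
  L1 @0x30[5] → 0x31007  P=1,RW=1,US=1,PS=0
  ⇒ phys 0x31486  [2 reads]
#1 VA=0x61B5F0 (r,kernel):
  L0 @0x2C[3] → 0x32007  P=1,RW=1,US=1,PS=0
  L1 @0x32[27] → 0x34007  P=1,RW=1,US=1,PS=0
  ⇒ phys 0x345F0  [2 reads]

Access #1 fault: NONE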